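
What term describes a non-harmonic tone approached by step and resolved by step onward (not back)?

Passing tone.

Approach: by step. Departure: by step, continuing in the same direction.
Stepwise on both sides with no change of direction means the note fills in the space between two different chord tones — a passing tone. (Had it turned back to its starting note it would be a neighbor tone instead.)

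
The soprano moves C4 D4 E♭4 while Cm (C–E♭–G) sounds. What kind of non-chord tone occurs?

D4 is a passing tone.

The harmony at that moment is C minor triad (C, E♭, G); D4 is not a chord tone.
It is approached by step up from C4 and left by step up to E♭4.
Step in, step out in the same direction — a passing tone.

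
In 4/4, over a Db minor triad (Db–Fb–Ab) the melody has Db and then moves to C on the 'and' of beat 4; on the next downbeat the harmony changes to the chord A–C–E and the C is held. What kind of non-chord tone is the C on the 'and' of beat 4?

The harmony at that moment is Db minor triad (Db, Fb, Ab); C is not a chord tone.
It is approached by step down from Db and then sustained as the same pitch into the next harmony.
Arriving early and becoming a chord tone when the harmony changes — an anticipation.

Anticipation.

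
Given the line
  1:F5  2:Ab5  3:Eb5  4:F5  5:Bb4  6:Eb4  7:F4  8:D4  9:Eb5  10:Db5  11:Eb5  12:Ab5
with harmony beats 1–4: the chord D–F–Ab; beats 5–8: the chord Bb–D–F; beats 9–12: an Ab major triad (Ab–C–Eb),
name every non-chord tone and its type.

The harmony at that moment is D diminished triad (D, F, Ab); Eb5 is not a chord tone.
It is approached by leap down from Ab5 and left by step up to F5.
Leap in, step out — an appoggiatura.
The harmony at that moment is Bb major triad (Bb, D, F); Eb4 is not a chord tone.
It is approached by leap down from Bb4 and left by step up to F4.
Leap in, step out — an appoggiatura.
The harmony at that moment is Ab major triad (Ab, C, Eb); Db5 is not a chord tone.
It is approached by step down from Eb5 and left by step up to Eb5.
Step away and step back to the same note — a neighbor tone (lower neighbor).

Eb5 (beat 3) — appoggiatura; Eb4 (beat 6) — appoggiatura; Db5 (beat 10) — neighbor tone.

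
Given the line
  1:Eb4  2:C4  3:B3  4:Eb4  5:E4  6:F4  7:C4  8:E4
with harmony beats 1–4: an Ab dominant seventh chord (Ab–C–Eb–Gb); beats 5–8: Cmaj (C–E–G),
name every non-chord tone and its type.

B3 (beat 3) — escape tone; F4 (beat 6) — escape tone.

The harmony at that moment is Ab dominant seventh chord (Ab, C, Eb, Gb); B3 is not a chord tone.
It is approached by step down from C4 and left by leap up to Eb4.
Step in, leap out — an escape tone.
The harmony at that moment is C major triad (C, E, G); F4 is not a chord tone.
It is approached by step up from E4 and left by leap down to C4.
Step in, leap out — an escape tone.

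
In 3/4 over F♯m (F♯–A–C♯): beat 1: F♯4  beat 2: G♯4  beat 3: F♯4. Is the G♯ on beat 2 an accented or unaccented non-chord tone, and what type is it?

Unaccented neighbor tone.

The harmony at that moment is F♯ minor triad (F♯, A, C♯); G♯4 is not a chord tone.
It is approached by step up from F♯4 and left by step down to F♯4.
Step away and step back to the same note — a neighbor tone (upper neighbor).
It falls on a weak beat, so it is unaccented.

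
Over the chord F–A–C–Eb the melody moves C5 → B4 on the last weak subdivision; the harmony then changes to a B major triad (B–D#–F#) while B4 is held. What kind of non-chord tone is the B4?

The harmony at that moment is F dominant seventh chord (F, A, C, Eb); B4 is not a chord tone.
It is approached by step down from C5 and then sustained as the same pitch into the next harmony.
Arriving early and becoming a chord tone when the harmony changes — an anticipation.

B4 is an anticipation.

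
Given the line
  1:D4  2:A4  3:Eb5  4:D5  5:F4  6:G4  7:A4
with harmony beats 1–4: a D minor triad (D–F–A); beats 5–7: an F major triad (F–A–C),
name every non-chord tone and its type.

Eb5 (beat 3) — appoggiatura; G4 (beat 6) — passing tone.

The harmony at that moment is D minor triad (D, F, A); Eb5 is not a chord tone.
It is approached by leap up from A4 and left by step down to D5.
Leap in, step out — an appoggiatura.
The harmony at that moment is F major triad (F, A, C); G4 is not a chord tone.
It is approached by step up from F4 and left by step up to A4.
Step in, step out in the same direction — a passing tone.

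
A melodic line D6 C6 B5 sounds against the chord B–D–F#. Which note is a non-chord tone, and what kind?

The harmony at that moment is B minor triad (B, D, F#); C6 is not a chord tone.
It is approached by step down from D6 and left by step down to B5.
Step in, step out in the same direction — a passing tone.

C6 is a passing tone.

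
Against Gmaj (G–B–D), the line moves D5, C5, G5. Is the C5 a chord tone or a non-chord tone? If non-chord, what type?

The harmony at that moment is G major triad (G, B, D); C5 is not a chord tone.
It is approached by step down from D5 and left by leap up to G5.
Step in, leap out — an escape tone.

Non-chord tone — an escape tone.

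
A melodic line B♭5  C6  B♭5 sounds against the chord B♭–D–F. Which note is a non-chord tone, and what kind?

The harmony at that moment is B♭ major triad (B♭, D, F); C6 is not a chord tone.
It is approached by step up from B♭5 and left by step down to B♭5.
Step away and step back to the same note — a neighbor tone (upper neighbor).

C6 is a neighbor tone.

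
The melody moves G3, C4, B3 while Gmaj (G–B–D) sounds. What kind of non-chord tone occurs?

C4 is an appoggiatura.

The harmony at that moment is G major triad (G, B, D); C4 is not a chord tone.
It is approached by leap up from G3 and left by step down to B3.
Leap in, step out — an appoggiatura.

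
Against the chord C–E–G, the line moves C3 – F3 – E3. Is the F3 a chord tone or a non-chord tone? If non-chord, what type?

The harmony at that moment is C major triad (C, E, G); F3 is not a chord tone.
It is approached by leap up from C3 and left by step down to E3.
Leap in, step out — an appoggiatura.

Non-chord tone — an appoggiatura.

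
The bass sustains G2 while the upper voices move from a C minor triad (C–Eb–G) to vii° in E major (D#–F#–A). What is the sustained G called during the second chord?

Pedal tone (pedal point).

The harmony at that moment is D# diminished triad (D#, F#, A); G2 is not a chord tone.
It is held over (the same pitch as the preceding G2) and then sustained as the same pitch into the next harmony.
Sustained through a change of harmony — a pedal tone.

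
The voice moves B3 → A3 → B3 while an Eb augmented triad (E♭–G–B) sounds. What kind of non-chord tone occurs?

A3 is a neighbor tone.

The harmony at that moment is E♭ augmented triad (E♭, G, B); A3 is not a chord tone.
It is approached by step down from B3 and left by step up to B3.
Step away and step back to the same note — a neighbor tone (lower neighbor).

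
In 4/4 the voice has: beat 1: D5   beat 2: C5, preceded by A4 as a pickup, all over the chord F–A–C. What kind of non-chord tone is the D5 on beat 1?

The harmony at that moment is F major triad (F, A, C); D5 is not a chord tone.
It is approached by leap up from A4 and left by step down to C5.
Leap in, step out, metrically accented — an appoggiatura.

Appoggiatura.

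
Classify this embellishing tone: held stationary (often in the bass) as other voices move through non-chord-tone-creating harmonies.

Pedal tone.

Approach: none. Departure: none — a single pitch is sustained while the chords change around it, passing through harmonies that do not contain it.
No melodic motion at all; the dissonance is created entirely by the moving harmonies against the stationary note — a pedal tone (pedal point).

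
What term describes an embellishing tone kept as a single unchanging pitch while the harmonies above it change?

Approach: none. Departure: none — a single pitch is sustained while the chords change around it, passing through harmonies that do not contain it.
No melodic motion at all; the dissonance is created entirely by the moving harmonies against the stationary note — a pedal tone (pedal point).

Pedal tone.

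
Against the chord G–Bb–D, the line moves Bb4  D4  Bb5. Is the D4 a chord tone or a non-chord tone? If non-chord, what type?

Chord tone (the fifth of G minor triad).

G minor triad contains G, Bb, D; D is the fifth, so it is a chord tone.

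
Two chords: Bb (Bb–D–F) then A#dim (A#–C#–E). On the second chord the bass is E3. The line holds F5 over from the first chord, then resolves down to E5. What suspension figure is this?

At the second chord the bass is E3. The suspended F5 lies a ninth above the bass; after resolving down by step to E5, the interval above the bass becomes an octave.
Suspension figures are named by those two intervals: 9–8.

9–8 suspension.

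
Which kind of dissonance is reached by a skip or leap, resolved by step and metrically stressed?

Appoggiatura.

Approach: by leap. Departure: by step. Metric position: strong.
Leap in, step out, in a metrically strong position — an appoggiatura. (It is the mirror image of the escape tone, which steps in and leaps out from a weak position.)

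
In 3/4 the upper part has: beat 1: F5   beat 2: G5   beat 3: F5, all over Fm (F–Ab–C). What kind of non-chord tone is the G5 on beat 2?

Upper neighbor tone.

The harmony at that moment is F minor triad (F, Ab, C); G5 is not a chord tone.
It is approached by step up from F5 and left by step down to F5.
Step away and step back to the same note — a neighbor tone (upper neighbor).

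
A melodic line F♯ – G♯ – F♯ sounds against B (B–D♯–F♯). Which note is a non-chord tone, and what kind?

G♯ is a neighbor tone.

The harmony at that moment is B major triad (B, D♯, F♯); G♯ is not a chord tone.
It is approached by step up from F♯ and left by step down to F♯.
Step away and step back to the same note — a neighbor tone (upper neighbor).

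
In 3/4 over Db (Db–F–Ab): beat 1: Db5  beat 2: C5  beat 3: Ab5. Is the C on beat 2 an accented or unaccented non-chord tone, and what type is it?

Unaccented escape tone.

The harmony at that moment is Db major triad (Db, F, Ab); C5 is not a chord tone.
It is approached by step down from Db5 and left by leap up to Ab5.
Step in, leap out — an escape tone.
It falls on a weak beat, so it is unaccented.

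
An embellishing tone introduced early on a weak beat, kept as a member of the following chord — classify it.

Approach: ahead of the chord change (typically by step), so it is dissonant against the current harmony. Departure: none — the same pitch is restated or held and is a chord tone of the new harmony.
Dissonant first, consonant once the harmony catches up: the note simply arrives early — an anticipation. (The reverse timing, consonant first and dissonant after the change, would be a suspension or retardation.)

Anticipation.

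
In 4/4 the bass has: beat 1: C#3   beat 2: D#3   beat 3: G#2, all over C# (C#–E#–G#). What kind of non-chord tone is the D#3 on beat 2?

Escape tone.

The harmony at that moment is C# major triad (C#, E#, G#); D#3 is not a chord tone.
It is approached by step up from C#3 and left by leap down to G#2.
Step in, leap out, on a weak beat — an escape tone.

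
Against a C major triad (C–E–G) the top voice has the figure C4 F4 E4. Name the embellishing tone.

F4 is an appoggiatura.

The harmony at that moment is C major triad (C, E, G); F4 is not a chord tone.
It is approached by leap up from C4 and left by step down to E4.
Leap in, step out — an appoggiatura.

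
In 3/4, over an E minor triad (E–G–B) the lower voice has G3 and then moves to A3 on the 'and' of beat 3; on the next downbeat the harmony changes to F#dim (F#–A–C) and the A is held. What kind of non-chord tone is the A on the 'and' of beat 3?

Anticipation.

The harmony at that moment is E minor triad (E, G, B); A3 is not a chord tone.
It is approached by step up from G3 and then sustained as the same pitch into the next harmony.
Arriving early and becoming a chord tone when the harmony changes — an anticipation.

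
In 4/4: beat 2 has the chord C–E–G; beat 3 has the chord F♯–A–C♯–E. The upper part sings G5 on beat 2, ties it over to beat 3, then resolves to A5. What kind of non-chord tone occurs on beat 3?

The harmony at that moment is F♯ minor seventh chord (F♯, A, C♯, E); G5 is not a chord tone.
It is held over (the same pitch as the preceding G5) and left by step up to A5.
Held over from the previous chord and resolving up by step — a retardation.

Retardation.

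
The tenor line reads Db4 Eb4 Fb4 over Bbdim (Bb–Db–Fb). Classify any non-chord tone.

The harmony at that moment is Bb diminished triad (Bb, Db, Fb); Eb4 is not a chord tone.
It is approached by step up from Db4 and left by step up to Fb4.
Step in, step out in the same direction — a passing tone.

Eb4 is a passing tone.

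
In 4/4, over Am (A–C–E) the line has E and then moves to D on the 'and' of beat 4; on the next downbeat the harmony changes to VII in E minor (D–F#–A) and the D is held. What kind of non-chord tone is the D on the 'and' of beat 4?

Anticipation.

The harmony at that moment is A minor triad (A, C, E); D is not a chord tone.
It is approached by step down from E and then sustained as the same pitch into the next harmony.
Arriving early and becoming a chord tone when the harmony changes — an anticipation.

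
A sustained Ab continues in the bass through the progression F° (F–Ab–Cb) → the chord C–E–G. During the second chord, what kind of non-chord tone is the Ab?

Pedal tone (pedal point).

The harmony at that moment is C major triad (C, E, G); Ab is not a chord tone.
It is held over (the same pitch as the preceding Ab) and then sustained as the same pitch into the next harmony.
Sustained through a change of harmony — a pedal tone.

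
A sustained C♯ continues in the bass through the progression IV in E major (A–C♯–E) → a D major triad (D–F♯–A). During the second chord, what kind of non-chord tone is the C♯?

Pedal tone (pedal point).

The harmony at that moment is D major triad (D, F♯, A); C♯ is not a chord tone.
It is held over (the same pitch as the preceding C♯) and then sustained as the same pitch into the next harmony.
Sustained through a change of harmony — a pedal tone.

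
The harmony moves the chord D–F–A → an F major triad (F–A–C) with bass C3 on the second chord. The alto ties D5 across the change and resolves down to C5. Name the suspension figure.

9–8 suspension.

At the second chord the bass is C3. The suspended D5 lies a ninth above the bass; after resolving down by step to C5, the interval above the bass becomes an octave.
Suspension figures are named by those two intervals: 9–8.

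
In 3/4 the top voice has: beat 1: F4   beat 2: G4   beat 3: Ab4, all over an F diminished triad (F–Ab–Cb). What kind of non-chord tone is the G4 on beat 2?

The harmony at that moment is F diminished triad (F, Ab, Cb); G4 is not a chord tone.
It is approached by step up from F4 and left by step up to Ab4.
Step in, step out in the same direction — a passing tone.

Passing tone.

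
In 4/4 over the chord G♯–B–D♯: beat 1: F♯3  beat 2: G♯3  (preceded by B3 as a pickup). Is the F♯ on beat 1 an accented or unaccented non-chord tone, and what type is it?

Accented appoggiatura.

The harmony at that moment is G♯ minor triad (G♯, B, D♯); F♯3 is not a chord tone.
It is approached by leap down from B3 and left by step up to G♯3.
Leap in, step out — an appoggiatura.
It falls on the downbeat, so it is accented.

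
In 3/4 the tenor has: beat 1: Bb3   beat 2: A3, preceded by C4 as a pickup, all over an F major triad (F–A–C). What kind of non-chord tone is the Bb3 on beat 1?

Passing tone.

The harmony at that moment is F major triad (F, A, C); Bb3 is not a chord tone.
It is approached by step down from C4 and left by step down to A3.
Step in, step out in the same direction — a passing tone.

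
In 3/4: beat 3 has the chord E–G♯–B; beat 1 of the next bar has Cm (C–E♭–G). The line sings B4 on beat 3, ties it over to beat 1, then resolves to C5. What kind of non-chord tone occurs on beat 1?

The harmony at that moment is C minor triad (C, E♭, G); B4 is not a chord tone.
It is held over (the same pitch as the preceding B4) and left by step up to C5.
Held over from the previous chord and resolving up by step — a retardation.

Retardation.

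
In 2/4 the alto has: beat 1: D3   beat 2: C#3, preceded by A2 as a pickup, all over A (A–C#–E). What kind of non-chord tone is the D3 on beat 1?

Appoggiatura.

The harmony at that moment is A major triad (A, C#, E); D3 is not a chord tone.
It is approached by leap up from A2 and left by step down to C#3.
Leap in, step out, metrically accented — an appoggiatura.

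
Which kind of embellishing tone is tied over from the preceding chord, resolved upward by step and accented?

Approach: by preparation — the pitch is first a chord tone, then held (tied or repeated) while the harmony changes under it. Departure: up by step. Metric position: strong.
A prepared dissonance that resolves upward by step — a retardation. (The same figure resolving downward would be a suspension.)

Retardation.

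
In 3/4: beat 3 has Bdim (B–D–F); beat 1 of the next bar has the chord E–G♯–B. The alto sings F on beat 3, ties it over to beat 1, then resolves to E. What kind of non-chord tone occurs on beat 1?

Suspension.

The harmony at that moment is E major triad (E, G♯, B); F is not a chord tone.
It is held over (the same pitch as the preceding F) and left by step down to E.
Held over from the previous chord and resolving down by step — a suspension.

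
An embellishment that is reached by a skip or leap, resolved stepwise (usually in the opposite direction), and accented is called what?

Approach: by leap. Departure: by step. Metric position: strong.
Leap in, step out, in a metrically strong position — an appoggiatura. (It is the mirror image of the escape tone, which steps in and leaps out from a weak position.)

Appoggiatura.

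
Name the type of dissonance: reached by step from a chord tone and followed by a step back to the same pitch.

Neighbor tone.

Approach: by step. Departure: by step in the opposite direction, back to the starting pitch.
Stepwise on both sides but reversing to return to the same chord tone — a neighbor tone. (Had it continued onward in the same direction it would be a passing tone instead.)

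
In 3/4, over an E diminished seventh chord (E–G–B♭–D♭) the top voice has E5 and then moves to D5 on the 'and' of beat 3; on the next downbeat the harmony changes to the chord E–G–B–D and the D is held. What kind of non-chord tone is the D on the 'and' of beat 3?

Anticipation.

The harmony at that moment is E diminished seventh chord (E, G, B♭, D♭); D5 is not a chord tone.
It is approached by step down from E5 and then sustained as the same pitch into the next harmony.
Arriving early and becoming a chord tone when the harmony changes — an anticipation.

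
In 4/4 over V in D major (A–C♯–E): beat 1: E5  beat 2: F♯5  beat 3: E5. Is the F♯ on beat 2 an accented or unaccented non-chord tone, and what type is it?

The harmony at that moment is A major triad (A, C♯, E); F♯5 is not a chord tone.
It is approached by step up from E5 and left by step down to E5.
Step away and step back to the same note — a neighbor tone (upper neighbor).
It falls on a weak beat, so it is unaccented.

Unaccented neighbor tone.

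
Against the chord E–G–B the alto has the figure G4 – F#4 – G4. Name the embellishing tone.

The harmony at that moment is E minor triad (E, G, B); F#4 is not a chord tone.
It is approached by step down from G4 and left by step up to G4.
Step away and step back to the same note — a neighbor tone (lower neighbor).

F#4 is a neighbor tone.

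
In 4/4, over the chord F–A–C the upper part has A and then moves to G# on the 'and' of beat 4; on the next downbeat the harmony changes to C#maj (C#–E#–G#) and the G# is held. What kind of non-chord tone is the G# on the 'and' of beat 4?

The harmony at that moment is F major triad (F, A, C); G# is not a chord tone.
It is approached by step down from A and then sustained as the same pitch into the next harmony.
Arriving early and becoming a chord tone when the harmony changes — an anticipation.

Anticipation.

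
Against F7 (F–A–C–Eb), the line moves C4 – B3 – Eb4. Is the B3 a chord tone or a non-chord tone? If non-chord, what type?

The harmony at that moment is F dominant seventh chord (F, A, C, Eb); B3 is not a chord tone.
It is approached by step down from C4 and left by leap up to Eb4.
Step in, leap out — an escape tone.

Non-chord tone — an escape tone.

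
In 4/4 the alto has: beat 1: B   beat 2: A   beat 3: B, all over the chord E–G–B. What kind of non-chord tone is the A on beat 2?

The harmony at that moment is E minor triad (E, G, B); A is not a chord tone.
It is approached by step down from B and left by step up to B.
Step away and step back to the same note — a neighbor tone (lower neighbor).

Lower neighbor tone.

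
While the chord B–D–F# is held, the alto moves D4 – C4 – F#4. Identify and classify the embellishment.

C4 is an escape tone.

The harmony at that moment is B minor triad (B, D, F#); C4 is not a chord tone.
It is approached by step down from D4 and left by leap up to F#4.
Step in, leap out — an escape tone.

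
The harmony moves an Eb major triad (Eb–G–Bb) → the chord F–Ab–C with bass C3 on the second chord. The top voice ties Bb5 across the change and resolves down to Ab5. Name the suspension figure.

At the second chord the bass is C3. The suspended Bb5 lies a seventh above the bass; after resolving down by step to Ab5, the interval above the bass becomes a sixth.
Suspension figures are named by those two intervals: 7–6.

7–6 suspension.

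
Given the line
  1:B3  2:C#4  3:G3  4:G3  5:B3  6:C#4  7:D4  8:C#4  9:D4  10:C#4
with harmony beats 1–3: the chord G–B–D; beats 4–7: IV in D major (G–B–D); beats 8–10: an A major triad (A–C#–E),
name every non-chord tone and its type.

C#4 (beat 2) — escape tone; C#4 (beat 6) — passing tone; D4 (beat 9) — neighbor tone.

The harmony at that moment is G major triad (G, B, D); C#4 is not a chord tone.
It is approached by step up from B3 and left by leap down to G3.
Step in, leap out — an escape tone.
The harmony at that moment is G major triad (G, B, D); C#4 is not a chord tone.
It is approached by step up from B3 and left by step up to D4.
Step in, step out in the same direction — a passing tone.
The harmony at that moment is A major triad (A, C#, E); D4 is not a chord tone.
It is approached by step up from C#4 and left by step down to C#4.
Step away and step back to the same note — a neighbor tone (upper neighbor).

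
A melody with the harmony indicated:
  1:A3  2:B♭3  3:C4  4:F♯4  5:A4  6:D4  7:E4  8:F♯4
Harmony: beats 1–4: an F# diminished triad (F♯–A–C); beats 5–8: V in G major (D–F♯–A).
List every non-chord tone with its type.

The harmony at that moment is F♯ diminished triad (F♯, A, C); B♭3 is not a chord tone.
It is approached by step up from A3 and left by step up to C4.
Step in, step out in the same direction — a passing tone.
The harmony at that moment is D major triad (D, F♯, A); E4 is not a chord tone.
It is approached by step up from D4 and left by step up to F♯4.
Step in, step out in the same direction — a passing tone.

B♭3 (beat 2) — passing tone; E4 (beat 7) — passing tone.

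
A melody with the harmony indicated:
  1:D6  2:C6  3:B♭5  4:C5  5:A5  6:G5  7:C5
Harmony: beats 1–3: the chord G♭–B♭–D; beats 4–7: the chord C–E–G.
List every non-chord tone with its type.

C6 (beat 2) — passing tone; A5 (beat 5) — appoggiatura.

The harmony at that moment is G♭ augmented triad (G♭, B♭, D); C6 is not a chord tone.
It is approached by step down from D6 and left by step down to B♭5.
Step in, step out in the same direction — a passing tone.
The harmony at that moment is C major triad (C, E, G); A5 is not a chord tone.
It is approached by leap up from C5 and left by step down to G5.
Leap in, step out — an appoggiatura.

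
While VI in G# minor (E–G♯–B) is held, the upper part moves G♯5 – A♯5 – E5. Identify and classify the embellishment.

A♯5 is an escape tone.

The harmony at that moment is E major triad (E, G♯, B); A♯5 is not a chord tone.
It is approached by step up from G♯5 and left by leap down to E5.
Step in, leap out — an escape tone.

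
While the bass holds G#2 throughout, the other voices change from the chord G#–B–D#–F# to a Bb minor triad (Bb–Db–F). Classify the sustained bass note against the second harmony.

Pedal tone (pedal point).

The harmony at that moment is Bb minor triad (Bb, Db, F); G#2 is not a chord tone.
It is held over (the same pitch as the preceding G#2) and then sustained as the same pitch into the next harmony.
Sustained through a change of harmony — a pedal tone.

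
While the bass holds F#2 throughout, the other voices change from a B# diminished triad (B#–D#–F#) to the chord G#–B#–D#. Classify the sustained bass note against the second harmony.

Pedal tone (pedal point).

The harmony at that moment is G# major triad (G#, B#, D#); F#2 is not a chord tone.
It is held over (the same pitch as the preceding F#2) and then sustained as the same pitch into the next harmony.
Sustained through a change of harmony — a pedal tone.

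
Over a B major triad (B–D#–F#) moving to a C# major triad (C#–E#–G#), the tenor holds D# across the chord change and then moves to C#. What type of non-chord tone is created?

D# is a suspension.

The harmony at that moment is C# major triad (C#, E#, G#); D# is not a chord tone.
It is held over (the same pitch as the preceding D#) and left by step down to C#.
Held over from the previous chord and resolving down by step — a suspension.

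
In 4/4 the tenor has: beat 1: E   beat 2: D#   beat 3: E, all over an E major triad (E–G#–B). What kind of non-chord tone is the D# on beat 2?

Lower neighbor tone.

The harmony at that moment is E major triad (E, G#, B); D# is not a chord tone.
It is approached by step down from E and left by step up to E.
Step away and step back to the same note — a neighbor tone (lower neighbor).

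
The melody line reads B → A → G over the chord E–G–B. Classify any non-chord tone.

A is a passing tone.

The harmony at that moment is E minor triad (E, G, B); A is not a chord tone.
It is approached by step down from B and left by step down to G.
Step in, step out in the same direction — a passing tone.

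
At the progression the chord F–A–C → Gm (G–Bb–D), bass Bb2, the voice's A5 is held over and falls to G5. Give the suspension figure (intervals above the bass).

7–6 suspension.

At the second chord the bass is Bb2. The suspended A5 lies a seventh above the bass; after resolving down by step to G5, the interval above the bass becomes a sixth.
Suspension figures are named by those two intervals: 7–6.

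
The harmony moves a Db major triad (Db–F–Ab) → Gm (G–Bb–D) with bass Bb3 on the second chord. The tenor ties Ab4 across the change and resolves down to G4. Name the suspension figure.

At the second chord the bass is Bb3. The suspended Ab4 lies a seventh above the bass; after resolving down by step to G4, the interval above the bass becomes a sixth.
Suspension figures are named by those two intervals: 7–6.

7–6 suspension.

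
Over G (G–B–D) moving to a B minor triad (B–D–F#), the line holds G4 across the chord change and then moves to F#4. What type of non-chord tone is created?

G4 is a suspension.

The harmony at that moment is B minor triad (B, D, F#); G4 is not a chord tone.
It is held over (the same pitch as the preceding G4) and left by step down to F#4.
Held over from the previous chord and resolving down by step — a suspension.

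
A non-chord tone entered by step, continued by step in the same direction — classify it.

Approach: by step. Departure: by step, continuing in the same direction.
Stepwise on both sides with no change of direction means the note fills in the space between two different chord tones — a passing tone. (Had it turned back to its starting note it would be a neighbor tone instead.)

Passing tone.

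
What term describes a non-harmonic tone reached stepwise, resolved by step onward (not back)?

Approach: by step. Departure: by step, continuing in the same direction.
Stepwise on both sides with no change of direction means the note fills in the space between two different chord tones — a passing tone. (Had it turned back to its starting note it would be a neighbor tone instead.)

Passing tone.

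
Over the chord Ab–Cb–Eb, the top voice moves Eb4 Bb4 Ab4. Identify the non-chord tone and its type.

Bb4 is an appoggiatura.

The harmony at that moment is Ab minor triad (Ab, Cb, Eb); Bb4 is not a chord tone.
It is approached by leap up from Eb4 and left by step down to Ab4.
Leap in, step out — an appoggiatura.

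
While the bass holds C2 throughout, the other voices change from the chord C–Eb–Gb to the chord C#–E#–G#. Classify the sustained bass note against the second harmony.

The harmony at that moment is C# major triad (C#, E#, G#); C2 is not a chord tone.
It is held over (the same pitch as the preceding C2) and then sustained as the same pitch into the next harmony.
Sustained through a change of harmony — a pedal tone.

Pedal tone (pedal point).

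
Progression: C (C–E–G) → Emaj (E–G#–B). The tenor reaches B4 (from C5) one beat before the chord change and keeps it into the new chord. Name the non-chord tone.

The harmony at that moment is C major triad (C, E, G); B4 is not a chord tone.
It is approached by step down from C5 and then sustained as the same pitch into the next harmony.
Arriving early and becoming a chord tone when the harmony changes — an anticipation.

B4 is an anticipation.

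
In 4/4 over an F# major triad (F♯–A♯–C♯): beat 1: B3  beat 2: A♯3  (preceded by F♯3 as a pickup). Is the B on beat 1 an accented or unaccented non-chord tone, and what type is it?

The harmony at that moment is F♯ major triad (F♯, A♯, C♯); B3 is not a chord tone.
It is approached by leap up from F♯3 and left by step down to A♯3.
Leap in, step out — an appoggiatura.
It falls on the downbeat, so it is accented.

Accented appoggiatura.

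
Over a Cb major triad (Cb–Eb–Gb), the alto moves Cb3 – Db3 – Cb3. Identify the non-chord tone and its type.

The harmony at that moment is Cb major triad (Cb, Eb, Gb); Db3 is not a chord tone.
It is approached by step up from Cb3 and left by step down to Cb3.
Step away and step back to the same note — a neighbor tone (upper neighbor).

Db3 is a neighbor tone.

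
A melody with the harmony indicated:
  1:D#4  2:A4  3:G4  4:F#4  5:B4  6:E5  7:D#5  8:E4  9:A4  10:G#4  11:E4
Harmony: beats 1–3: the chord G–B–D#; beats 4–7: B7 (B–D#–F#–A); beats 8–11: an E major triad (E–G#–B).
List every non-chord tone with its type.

A4 (beat 2) — appoggiatura; E5 (beat 6) — appoggiatura; A4 (beat 9) — appoggiatura.

The harmony at that moment is G augmented triad (G, B, D#); A4 is not a chord tone.
It is approached by leap up from D#4 and left by step down to G4.
Leap in, step out — an appoggiatura.
The harmony at that moment is B dominant seventh chord (B, D#, F#, A); E5 is not a chord tone.
It is approached by leap up from B4 and left by step down to D#5.
Leap in, step out — an appoggiatura.
The harmony at that moment is E major triad (E, G#, B); A4 is not a chord tone.
It is approached by leap up from E4 and left by step down to G#4.
Leap in, step out — an appoggiatura.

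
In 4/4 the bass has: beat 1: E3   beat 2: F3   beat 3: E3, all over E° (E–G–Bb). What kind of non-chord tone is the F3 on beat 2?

Upper neighbor tone.

The harmony at that moment is E diminished triad (E, G, Bb); F3 is not a chord tone.
It is approached by step up from E3 and left by step down to E3.
Step away and step back to the same note — a neighbor tone (upper neighbor).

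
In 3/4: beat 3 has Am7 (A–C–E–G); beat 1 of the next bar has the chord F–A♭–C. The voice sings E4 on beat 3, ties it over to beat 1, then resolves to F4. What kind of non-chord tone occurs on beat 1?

Retardation.

The harmony at that moment is F minor triad (F, A♭, C); E4 is not a chord tone.
It is held over (the same pitch as the preceding E4) and left by step up to F4.
Held over from the previous chord and resolving up by step — a retardation.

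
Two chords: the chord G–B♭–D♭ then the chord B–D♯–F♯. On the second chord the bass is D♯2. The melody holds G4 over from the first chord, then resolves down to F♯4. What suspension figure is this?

At the second chord the bass is D♯2. The suspended G4 lies a fourth above the bass; after resolving down by step to F♯4, the interval above the bass becomes a third.
Suspension figures are named by those two intervals: 4–3.

4–3 suspension.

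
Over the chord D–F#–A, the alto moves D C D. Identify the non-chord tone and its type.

The harmony at that moment is D major triad (D, F#, A); C is not a chord tone.
It is approached by step down from D and left by step up to D.
Step away and step back to the same note — a neighbor tone (lower neighbor).

C is a neighbor tone.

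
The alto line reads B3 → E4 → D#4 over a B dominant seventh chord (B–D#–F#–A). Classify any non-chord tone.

The harmony at that moment is B dominant seventh chord (B, D#, F#, A); E4 is not a chord tone.
It is approached by leap up from B3 and left by step down to D#4.
Leap in, step out — an appoggiatura.

E4 is an appoggiatura.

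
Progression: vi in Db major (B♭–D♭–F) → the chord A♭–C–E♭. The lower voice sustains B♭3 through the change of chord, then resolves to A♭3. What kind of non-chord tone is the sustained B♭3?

The harmony at that moment is A♭ major triad (A♭, C, E♭); B♭3 is not a chord tone.
It is held over (the same pitch as the preceding B♭3) and left by step down to A♭3.
Held over from the previous chord and resolving down by step — a suspension.

B♭3 is a suspension.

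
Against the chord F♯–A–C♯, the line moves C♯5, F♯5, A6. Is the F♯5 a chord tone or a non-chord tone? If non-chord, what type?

Chord tone (the root of F# minor triad).

F# minor triad contains F♯, A, C♯; F♯ is the root, so it is a chord tone.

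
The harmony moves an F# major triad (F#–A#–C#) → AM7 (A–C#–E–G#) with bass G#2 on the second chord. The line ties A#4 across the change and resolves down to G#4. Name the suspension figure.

At the second chord the bass is G#2. The suspended A#4 lies a ninth above the bass; after resolving down by step to G#4, the interval above the bass becomes an octave.
Suspension figures are named by those two intervals: 9–8.

9–8 suspension.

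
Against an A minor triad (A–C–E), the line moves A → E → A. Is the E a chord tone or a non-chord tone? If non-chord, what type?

A minor triad contains A, C, E; E is the fifth, so it is a chord tone.

Chord tone (the fifth of A minor triad).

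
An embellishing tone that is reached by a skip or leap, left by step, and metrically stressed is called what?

Appoggiatura.

Approach: by leap. Departure: by step. Metric position: strong.
Leap in, step out, in a metrically strong position — an appoggiatura. (It is the mirror image of the escape tone, which steps in and leaps out from a weak position.)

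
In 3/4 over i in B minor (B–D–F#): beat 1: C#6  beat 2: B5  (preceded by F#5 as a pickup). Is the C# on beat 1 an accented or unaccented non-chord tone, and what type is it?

Accented appoggiatura.

The harmony at that moment is B minor triad (B, D, F#); C#6 is not a chord tone.
It is approached by leap up from F#5 and left by step down to B5.
Leap in, step out — an appoggiatura.
It falls on the downbeat, so it is accented.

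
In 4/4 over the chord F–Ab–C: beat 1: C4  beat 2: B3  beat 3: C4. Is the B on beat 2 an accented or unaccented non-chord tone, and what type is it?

The harmony at that moment is F minor triad (F, Ab, C); B3 is not a chord tone.
It is approached by step down from C4 and left by step up to C4.
Step away and step back to the same note — a neighbor tone (lower neighbor).
It falls on a weak beat, so it is unaccented.

Unaccented neighbor tone.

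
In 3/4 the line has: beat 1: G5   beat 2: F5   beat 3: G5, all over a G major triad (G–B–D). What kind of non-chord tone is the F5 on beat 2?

Lower neighbor tone.

The harmony at that moment is G major triad (G, B, D); F5 is not a chord tone.
It is approached by step down from G5 and left by step up to G5.
Step away and step back to the same note — a neighbor tone (lower neighbor).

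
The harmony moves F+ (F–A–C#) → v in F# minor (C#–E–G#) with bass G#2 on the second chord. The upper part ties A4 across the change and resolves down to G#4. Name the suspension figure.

At the second chord the bass is G#2. The suspended A4 lies a ninth above the bass; after resolving down by step to G#4, the interval above the bass becomes an octave.
Suspension figures are named by those two intervals: 9–8.

9–8 suspension.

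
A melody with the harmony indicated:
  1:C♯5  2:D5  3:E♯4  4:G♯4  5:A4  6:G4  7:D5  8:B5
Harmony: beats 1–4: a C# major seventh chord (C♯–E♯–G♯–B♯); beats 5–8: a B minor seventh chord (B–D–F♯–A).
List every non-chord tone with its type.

The harmony at that moment is C♯ major seventh chord (C♯, E♯, G♯, B♯); D5 is not a chord tone.
It is approached by step up from C♯5 and left by leap down to E♯4.
Step in, leap out — an escape tone.
The harmony at that moment is B minor seventh chord (B, D, F♯, A); G4 is not a chord tone.
It is approached by step down from A4 and left by leap up to D5.
Step in, leap out — an escape tone.

D5 (beat 2) — escape tone; G4 (beat 6) — escape tone.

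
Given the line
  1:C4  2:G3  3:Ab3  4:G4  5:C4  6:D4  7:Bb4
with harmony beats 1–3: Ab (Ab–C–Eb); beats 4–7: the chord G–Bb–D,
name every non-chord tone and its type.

The harmony at that moment is Ab major triad (Ab, C, Eb); G3 is not a chord tone.
It is approached by leap down from C4 and left by step up to Ab3.
Leap in, step out — an appoggiatura.
The harmony at that moment is G minor triad (G, Bb, D); C4 is not a chord tone.
It is approached by leap down from G4 and left by step up to D4.
Leap in, step out — an appoggiatura.

G3 (beat 2) — appoggiatura; C4 (beat 5) — appoggiatura.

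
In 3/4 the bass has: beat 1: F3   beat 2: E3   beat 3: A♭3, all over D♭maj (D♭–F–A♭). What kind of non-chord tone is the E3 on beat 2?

Escape tone.

The harmony at that moment is D♭ major triad (D♭, F, A♭); E3 is not a chord tone.
It is approached by step down from F3 and left by leap up to A♭3.
Step in, leap out, on a weak beat — an escape tone.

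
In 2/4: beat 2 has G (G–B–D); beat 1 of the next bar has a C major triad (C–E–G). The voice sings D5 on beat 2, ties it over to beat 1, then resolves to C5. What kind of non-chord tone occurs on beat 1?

Suspension.

The harmony at that moment is C major triad (C, E, G); D5 is not a chord tone.
It is held over (the same pitch as the preceding D5) and left by step down to C5.
Held over from the previous chord and resolving down by step — a suspension.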